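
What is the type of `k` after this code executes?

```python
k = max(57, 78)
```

max() of ints returns int

int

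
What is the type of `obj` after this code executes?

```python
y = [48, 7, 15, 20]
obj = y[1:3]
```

Slicing a list always returns a list

list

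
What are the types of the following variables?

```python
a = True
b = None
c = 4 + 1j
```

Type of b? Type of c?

b is NoneType; c is complex

NoneType, complex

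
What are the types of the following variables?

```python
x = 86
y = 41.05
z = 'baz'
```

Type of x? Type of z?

x is int; z is str

int, str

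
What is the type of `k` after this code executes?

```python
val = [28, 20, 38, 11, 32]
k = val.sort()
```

list.sort() returns None (sorts in place)

NoneType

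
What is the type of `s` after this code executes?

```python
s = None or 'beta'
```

'or' with None returns the other value ('beta', str)

str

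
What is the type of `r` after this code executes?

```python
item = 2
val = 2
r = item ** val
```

int ** positive int returns int (2 ** 2 = 4)

int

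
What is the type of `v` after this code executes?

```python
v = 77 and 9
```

'and' returns the last value when all truthy (9, which is int)

int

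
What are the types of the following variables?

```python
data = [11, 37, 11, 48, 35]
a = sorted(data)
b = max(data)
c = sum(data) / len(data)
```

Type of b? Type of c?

max of ints returns int; int / int returns float

int, float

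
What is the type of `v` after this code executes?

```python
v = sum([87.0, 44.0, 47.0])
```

sum() of floats returns float

float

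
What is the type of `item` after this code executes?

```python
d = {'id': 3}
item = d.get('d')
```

dict.get() returns None when key 'd' is not found and no default given

NoneType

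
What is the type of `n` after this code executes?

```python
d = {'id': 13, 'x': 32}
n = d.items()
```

dict.items() returns a dict_items view

dict_items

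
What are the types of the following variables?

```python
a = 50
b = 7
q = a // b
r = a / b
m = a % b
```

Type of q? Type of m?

int // int returns int; int % int returns int

int, int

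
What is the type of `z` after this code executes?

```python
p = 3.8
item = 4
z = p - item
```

float - int returns float (3.8 - 4 = -0.2)

float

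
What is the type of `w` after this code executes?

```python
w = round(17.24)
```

round() with no ndigits arg returns int

int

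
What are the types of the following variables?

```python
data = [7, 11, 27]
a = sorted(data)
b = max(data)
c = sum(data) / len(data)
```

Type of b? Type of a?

max of ints returns int; sorted() returns list

int, list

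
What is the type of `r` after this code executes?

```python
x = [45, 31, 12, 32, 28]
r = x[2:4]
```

Slicing a list always returns a list

list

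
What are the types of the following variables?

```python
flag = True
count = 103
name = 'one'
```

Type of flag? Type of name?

flag is bool; name is str

bool, str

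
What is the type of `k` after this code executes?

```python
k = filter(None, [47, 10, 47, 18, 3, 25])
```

filter() returns a filter iterator object

filter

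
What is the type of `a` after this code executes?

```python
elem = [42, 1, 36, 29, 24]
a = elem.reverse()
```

list.reverse() returns None

NoneType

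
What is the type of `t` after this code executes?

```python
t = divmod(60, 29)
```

divmod() returns a tuple (quotient, remainder)

tuple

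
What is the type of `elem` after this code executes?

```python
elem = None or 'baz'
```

'or' with None returns the other value ('baz', str)

str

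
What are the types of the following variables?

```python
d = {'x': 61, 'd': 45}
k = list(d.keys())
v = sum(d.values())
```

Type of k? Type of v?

list(...) returns list; sum of int values returns int

list, int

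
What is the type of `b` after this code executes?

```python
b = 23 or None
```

'or' returns first truthy value (23, int)

int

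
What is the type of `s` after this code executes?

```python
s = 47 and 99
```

'and' returns the last value when all truthy (99, which is int)

int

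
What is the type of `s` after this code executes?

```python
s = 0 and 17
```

'and' returns the first falsy value (0, which is int)

int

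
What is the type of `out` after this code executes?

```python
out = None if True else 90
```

Ternary: condition is True, if branch (None) taken → NoneType

NoneType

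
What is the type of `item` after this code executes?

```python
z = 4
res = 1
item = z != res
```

Comparison operators return bool

bool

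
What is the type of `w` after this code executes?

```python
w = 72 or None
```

'or' returns first truthy value (72, int)

int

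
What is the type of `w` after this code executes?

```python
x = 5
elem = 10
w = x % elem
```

int % int returns int (5 % 10 = 5)

int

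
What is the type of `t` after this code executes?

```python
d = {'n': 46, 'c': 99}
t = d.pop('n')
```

dict.pop() returns the value (int)

int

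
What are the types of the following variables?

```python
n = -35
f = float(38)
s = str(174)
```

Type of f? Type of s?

f is float; s is str

float, str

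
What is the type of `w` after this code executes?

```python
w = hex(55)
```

hex() returns str representation

str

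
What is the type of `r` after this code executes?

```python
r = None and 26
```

'and' returns first falsy value (None)

NoneType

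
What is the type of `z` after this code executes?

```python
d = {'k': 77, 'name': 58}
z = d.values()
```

.values() returns a dict_values view object

dict_values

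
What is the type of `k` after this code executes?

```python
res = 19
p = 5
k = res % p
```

int % int returns int (19 % 5 = 4)

int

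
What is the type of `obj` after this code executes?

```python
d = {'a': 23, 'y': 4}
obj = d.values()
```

.values() returns a dict_values view object

dict_values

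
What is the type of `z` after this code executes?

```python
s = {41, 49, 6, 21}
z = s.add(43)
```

set.add() returns None (mutates in place)

NoneType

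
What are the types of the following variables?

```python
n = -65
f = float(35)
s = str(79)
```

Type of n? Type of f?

n is int; f is float

int, float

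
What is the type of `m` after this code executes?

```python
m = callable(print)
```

callable() returns bool

bool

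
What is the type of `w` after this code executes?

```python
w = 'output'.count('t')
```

str.count() returns int

int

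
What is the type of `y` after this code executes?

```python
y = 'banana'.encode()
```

str.encode() returns bytes

bytes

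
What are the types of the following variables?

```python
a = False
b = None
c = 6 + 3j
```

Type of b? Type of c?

b is NoneType; c is complex

NoneType, complex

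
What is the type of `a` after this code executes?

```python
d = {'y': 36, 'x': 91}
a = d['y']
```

Accessing dict[str, int] with key 'y' returns int value 36

int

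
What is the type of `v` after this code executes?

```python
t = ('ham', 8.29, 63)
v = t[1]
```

Index 1 of tuple is 8.29 which is float

float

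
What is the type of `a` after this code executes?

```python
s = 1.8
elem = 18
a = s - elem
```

float - int returns float (1.8 - 18 = -16.2)

float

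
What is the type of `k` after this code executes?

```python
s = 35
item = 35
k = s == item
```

Equality comparison returns bool

bool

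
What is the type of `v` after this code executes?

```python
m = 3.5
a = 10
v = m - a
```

float - int returns float (3.5 - 10 = -6.5)

float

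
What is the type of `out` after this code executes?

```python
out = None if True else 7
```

Ternary: condition is True, if branch (None) taken → NoneType

NoneType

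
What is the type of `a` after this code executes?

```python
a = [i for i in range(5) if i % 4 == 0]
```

A list comprehension [...] produces a list

list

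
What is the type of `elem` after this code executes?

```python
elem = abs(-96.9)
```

abs() of float returns float

float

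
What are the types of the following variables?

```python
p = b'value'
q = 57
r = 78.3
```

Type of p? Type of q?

p is bytes; q is int

bytes, int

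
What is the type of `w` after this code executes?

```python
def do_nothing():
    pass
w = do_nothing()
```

A function with no return statement returns None

NoneType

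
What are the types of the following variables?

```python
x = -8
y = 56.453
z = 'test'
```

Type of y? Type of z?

y is float; z is str

float, str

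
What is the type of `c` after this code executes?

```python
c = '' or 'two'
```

'or' returns first truthy value ('two', which is str)

str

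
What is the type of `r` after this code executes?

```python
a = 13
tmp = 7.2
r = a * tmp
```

int * float returns float (13 * 7.2 = 93.6)

float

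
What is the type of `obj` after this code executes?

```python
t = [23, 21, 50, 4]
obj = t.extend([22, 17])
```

list.extend() returns None

NoneType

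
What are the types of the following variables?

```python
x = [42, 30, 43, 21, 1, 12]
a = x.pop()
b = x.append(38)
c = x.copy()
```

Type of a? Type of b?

list.pop() returns the element (int); list.append() returns None

int, NoneType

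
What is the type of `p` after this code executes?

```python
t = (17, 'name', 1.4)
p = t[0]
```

Index 0 of tuple is 17 which is int

int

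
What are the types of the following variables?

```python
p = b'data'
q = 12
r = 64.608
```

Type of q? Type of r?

q is int; r is float

int, float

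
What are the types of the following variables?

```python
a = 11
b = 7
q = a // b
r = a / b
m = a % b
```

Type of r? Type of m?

int / int returns float; int % int returns int

float, int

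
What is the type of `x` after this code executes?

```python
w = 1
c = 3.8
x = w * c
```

int * float returns float (1 * 3.8 = 3.8)

float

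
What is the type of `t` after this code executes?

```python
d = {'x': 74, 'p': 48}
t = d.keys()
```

.keys() returns a dict_keys view object

dict_keys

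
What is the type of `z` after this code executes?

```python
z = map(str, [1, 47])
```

map() returns a map iterator object

map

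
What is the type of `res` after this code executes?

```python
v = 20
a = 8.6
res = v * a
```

int * float returns float (20 * 8.6 = 172.0)

float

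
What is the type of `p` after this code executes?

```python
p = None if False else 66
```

Ternary: condition is False, else branch (66) taken → int

int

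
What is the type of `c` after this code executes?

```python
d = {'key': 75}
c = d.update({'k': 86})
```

dict.update() returns None

NoneType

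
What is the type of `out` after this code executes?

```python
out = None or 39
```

'or' with None returns the other value (39, int)

int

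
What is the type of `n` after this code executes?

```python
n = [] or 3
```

'or' returns first truthy value (3, which is int)

int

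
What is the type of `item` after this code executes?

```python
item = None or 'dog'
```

'or' with None returns the other value ('dog', str)

str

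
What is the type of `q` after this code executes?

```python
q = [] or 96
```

'or' returns first truthy value (96, which is int)

int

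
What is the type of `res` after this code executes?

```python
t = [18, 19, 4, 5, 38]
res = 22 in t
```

'in' operator returns bool

bool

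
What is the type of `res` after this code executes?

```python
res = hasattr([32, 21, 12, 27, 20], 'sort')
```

hasattr() returns bool

bool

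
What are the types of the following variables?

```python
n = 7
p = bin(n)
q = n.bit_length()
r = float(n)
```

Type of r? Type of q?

float() returns float; int.bit_length() returns int

float, int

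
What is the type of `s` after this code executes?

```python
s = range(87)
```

range() returns a range object

range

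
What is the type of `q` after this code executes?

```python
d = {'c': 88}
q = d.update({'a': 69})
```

dict.update() returns None

NoneType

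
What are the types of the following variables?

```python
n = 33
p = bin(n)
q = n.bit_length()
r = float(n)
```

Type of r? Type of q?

float() returns float; int.bit_length() returns int

float, int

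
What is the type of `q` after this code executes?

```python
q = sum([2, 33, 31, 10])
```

sum() of ints returns int

int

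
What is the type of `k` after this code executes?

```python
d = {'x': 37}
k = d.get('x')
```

dict.get() returns the value (int) when key is found

int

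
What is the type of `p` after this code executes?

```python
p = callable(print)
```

callable() returns bool

bool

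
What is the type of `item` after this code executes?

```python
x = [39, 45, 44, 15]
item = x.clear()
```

list.clear() returns None

NoneType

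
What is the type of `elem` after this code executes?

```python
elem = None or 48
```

'or' with None returns the other value (48, int)

int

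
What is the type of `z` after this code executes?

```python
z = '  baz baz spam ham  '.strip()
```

str.strip() returns str

str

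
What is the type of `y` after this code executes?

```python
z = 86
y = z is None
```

'is' comparison returns bool

bool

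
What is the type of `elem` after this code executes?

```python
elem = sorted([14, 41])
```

sorted() always returns list

list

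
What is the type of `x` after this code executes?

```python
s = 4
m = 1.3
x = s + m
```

int + float returns float (4 + 1.3 = 5.3)

float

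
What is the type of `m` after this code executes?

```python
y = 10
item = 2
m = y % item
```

int % int returns int (10 % 2 = 0)

int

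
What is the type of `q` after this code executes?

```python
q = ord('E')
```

ord() returns int (Unicode code point)

int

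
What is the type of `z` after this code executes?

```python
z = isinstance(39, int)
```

isinstance() returns bool

bool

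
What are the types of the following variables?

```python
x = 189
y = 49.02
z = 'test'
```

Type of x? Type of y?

x is int; y is float

int, float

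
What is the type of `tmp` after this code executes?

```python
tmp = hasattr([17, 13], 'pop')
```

hasattr() returns bool

bool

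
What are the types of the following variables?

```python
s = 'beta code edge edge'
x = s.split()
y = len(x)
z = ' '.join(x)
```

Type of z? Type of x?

str.join() returns str; str.split() returns list

str, list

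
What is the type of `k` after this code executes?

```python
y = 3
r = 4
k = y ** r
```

int ** positive int returns int (3 ** 4 = 81)

int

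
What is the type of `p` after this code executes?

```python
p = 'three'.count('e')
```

str.count() returns int

int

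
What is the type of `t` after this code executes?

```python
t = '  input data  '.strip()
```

str.strip() returns str

str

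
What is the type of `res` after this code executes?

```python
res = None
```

None has type NoneType

NoneType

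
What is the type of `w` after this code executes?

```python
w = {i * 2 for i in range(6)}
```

A set comprehension {expr for x in iterable} produces a set

set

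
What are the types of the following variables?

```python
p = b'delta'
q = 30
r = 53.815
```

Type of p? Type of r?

p is bytes; r is float

bytes, float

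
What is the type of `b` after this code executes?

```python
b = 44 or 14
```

'or' returns the first truthy value (44, which is int)

int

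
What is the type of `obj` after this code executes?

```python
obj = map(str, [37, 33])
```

map() returns a map iterator object

map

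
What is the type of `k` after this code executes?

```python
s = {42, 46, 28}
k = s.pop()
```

Popping from a set of ints returns int

int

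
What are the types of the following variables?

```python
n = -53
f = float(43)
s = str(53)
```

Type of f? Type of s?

f is float; s is str

float, str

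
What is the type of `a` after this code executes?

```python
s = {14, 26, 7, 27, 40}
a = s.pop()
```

Popping from a set of ints returns int

int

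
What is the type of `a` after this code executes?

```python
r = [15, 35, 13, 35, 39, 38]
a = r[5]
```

Indexing a list of ints returns int (r[5] = 38)

int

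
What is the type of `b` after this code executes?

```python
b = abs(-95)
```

abs() of int returns int

int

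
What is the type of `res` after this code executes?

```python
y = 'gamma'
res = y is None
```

'is' comparison returns bool

bool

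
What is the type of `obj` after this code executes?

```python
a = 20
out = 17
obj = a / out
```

int / int always returns float in Python 3 (20 / 17 = 1.17647)

float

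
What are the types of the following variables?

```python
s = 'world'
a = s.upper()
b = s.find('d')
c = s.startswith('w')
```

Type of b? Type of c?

str.find() returns int; str.startswith() returns bool

int, bool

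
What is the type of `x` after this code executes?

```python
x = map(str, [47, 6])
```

map() returns a map iterator object

map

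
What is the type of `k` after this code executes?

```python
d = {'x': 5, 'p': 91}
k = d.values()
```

.values() returns a dict_values view object

dict_values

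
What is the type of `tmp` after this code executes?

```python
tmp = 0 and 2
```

'and' returns the first falsy value (0, which is int)

int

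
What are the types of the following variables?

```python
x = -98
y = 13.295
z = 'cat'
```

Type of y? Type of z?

y is float; z is str

float, str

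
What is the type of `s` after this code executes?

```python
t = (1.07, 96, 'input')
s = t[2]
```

Index 2 of tuple is 'input' which is str

str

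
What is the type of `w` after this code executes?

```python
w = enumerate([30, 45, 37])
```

enumerate() returns an enumerate iterator object

enumerate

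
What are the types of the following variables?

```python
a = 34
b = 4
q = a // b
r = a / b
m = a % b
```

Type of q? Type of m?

int // int returns int; int % int returns int

int, int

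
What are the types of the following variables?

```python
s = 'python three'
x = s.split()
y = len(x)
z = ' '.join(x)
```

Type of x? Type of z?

str.split() returns list; str.join() returns str

list, str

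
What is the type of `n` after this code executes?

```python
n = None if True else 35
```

Ternary: condition is True, if branch (None) taken → NoneType

NoneType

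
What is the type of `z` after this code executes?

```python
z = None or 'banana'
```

'or' with None returns the other value ('banana', str)

str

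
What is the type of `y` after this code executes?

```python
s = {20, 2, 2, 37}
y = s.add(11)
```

set.add() returns None (mutates in place)

NoneType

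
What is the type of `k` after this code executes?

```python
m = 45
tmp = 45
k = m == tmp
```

Equality comparison returns bool

bool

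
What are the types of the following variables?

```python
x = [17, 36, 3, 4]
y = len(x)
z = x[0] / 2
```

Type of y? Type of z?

len() returns int; int / int returns float

int, float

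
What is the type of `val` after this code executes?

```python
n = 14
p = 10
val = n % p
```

int % int returns int (14 % 10 = 4)

int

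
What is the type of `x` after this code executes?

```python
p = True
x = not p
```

'not' always returns bool

bool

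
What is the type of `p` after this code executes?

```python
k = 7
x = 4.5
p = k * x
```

int * float returns float (7 * 4.5 = 31.5)

float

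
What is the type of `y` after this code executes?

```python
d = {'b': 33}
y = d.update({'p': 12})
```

dict.update() returns None

NoneType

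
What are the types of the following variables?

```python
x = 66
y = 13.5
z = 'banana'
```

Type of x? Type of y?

x is int; y is float

int, float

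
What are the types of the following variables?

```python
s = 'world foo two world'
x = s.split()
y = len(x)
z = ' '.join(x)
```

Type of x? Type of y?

str.split() returns list; len() returns int

list, int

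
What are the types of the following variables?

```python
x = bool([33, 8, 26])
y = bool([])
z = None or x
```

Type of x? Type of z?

bool() returns bool; None or <bool> returns the bool

bool, bool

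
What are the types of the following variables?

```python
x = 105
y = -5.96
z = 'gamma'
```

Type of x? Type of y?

x is int; y is float

int, float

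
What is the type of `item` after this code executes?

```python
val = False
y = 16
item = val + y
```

bool + int returns int (False is 0, so 0 + 16 = 16)

int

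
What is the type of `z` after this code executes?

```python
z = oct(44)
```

oct() returns str representation

str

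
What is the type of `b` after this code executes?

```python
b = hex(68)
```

hex() returns str representation

str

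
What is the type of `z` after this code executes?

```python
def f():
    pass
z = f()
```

A function with no return statement returns None

NoneType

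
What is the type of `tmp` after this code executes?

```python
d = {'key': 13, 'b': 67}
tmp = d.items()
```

dict.items() returns a dict_items view

dict_items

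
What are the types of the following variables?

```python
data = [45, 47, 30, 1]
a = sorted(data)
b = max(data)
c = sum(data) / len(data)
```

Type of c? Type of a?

int / int returns float; sorted() returns list

float, list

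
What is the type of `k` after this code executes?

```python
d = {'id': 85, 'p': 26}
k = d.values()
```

.values() returns a dict_values view object

dict_values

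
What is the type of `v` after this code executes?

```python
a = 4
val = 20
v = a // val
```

int // int returns int (4 // 20 = 0)

int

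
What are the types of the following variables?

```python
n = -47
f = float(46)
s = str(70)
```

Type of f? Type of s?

f is float; s is str

float, str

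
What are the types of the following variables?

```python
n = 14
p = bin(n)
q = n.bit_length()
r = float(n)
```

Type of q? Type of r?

int.bit_length() returns int; float() returns float

int, float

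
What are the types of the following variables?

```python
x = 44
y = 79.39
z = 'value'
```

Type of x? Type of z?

x is int; z is str

int, str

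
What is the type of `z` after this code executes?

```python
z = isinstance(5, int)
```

isinstance() returns bool

bool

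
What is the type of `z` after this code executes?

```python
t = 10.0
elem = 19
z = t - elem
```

float - int returns float (10.0 - 19 = -9.0)

float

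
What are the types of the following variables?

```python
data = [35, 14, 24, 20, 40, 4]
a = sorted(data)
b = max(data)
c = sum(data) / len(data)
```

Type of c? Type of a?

int / int returns float; sorted() returns list

float, list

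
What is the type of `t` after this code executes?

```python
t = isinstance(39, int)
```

isinstance() returns bool

bool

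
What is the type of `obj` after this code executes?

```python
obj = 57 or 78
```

'or' returns the first truthy value (57, which is int)

int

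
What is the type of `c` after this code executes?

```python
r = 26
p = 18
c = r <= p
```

Comparison operators return bool

bool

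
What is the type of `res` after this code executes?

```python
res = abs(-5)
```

abs() of int returns int

int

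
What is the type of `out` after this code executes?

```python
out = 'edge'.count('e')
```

str.count() returns int

int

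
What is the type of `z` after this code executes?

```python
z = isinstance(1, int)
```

isinstance() returns bool

bool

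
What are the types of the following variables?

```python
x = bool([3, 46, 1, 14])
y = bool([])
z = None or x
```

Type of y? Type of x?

bool() returns bool; bool() returns bool

bool, bool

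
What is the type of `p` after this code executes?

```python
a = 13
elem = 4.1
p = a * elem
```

int * float returns float (13 * 4.1 = 53.3)

float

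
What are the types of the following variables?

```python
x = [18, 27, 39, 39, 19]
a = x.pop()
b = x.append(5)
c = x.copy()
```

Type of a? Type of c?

list.pop() returns the element (int); list.copy() returns list

int, list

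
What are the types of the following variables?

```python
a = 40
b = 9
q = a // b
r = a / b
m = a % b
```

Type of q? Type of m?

int // int returns int; int % int returns int

int, int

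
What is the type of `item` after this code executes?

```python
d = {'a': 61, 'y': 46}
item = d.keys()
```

.keys() returns a dict_keys view object

dict_keys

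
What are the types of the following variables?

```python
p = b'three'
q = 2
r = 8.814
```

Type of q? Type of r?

q is int; r is float

int, float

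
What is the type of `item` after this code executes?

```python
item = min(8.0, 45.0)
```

min() of floats returns float

float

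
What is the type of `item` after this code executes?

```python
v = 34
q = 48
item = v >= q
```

Comparison operators return bool

bool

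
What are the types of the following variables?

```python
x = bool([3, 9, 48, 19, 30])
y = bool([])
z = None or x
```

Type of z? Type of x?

None or <bool> returns the bool; bool() returns bool

bool, bool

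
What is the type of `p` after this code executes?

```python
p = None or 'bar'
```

'or' with None returns the other value ('bar', str)

str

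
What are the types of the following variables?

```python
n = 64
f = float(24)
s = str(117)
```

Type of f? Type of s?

f is float; s is str

float, str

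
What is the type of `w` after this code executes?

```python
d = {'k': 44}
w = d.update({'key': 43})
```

dict.update() returns None

NoneType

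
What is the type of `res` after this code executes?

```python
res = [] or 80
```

'or' returns first truthy value (80, which is int)

int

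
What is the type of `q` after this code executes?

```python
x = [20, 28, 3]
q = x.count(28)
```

list.count() returns int

int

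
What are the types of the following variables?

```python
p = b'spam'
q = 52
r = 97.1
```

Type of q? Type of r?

q is int; r is float

int, float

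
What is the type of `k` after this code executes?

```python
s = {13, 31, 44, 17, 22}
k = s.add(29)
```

set.add() returns None (mutates in place)

NoneType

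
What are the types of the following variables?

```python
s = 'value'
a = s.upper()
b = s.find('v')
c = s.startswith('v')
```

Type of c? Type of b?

str.startswith() returns bool; str.find() returns int

bool, int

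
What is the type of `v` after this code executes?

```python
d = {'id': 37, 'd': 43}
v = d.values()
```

.values() returns a dict_values view object

dict_values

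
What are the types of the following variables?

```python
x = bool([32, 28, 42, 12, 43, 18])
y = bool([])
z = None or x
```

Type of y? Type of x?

bool() returns bool; bool() returns bool

bool, bool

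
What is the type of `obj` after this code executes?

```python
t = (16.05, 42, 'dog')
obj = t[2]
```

Index 2 of tuple is 'dog' which is str

str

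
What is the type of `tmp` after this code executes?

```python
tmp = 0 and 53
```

'and' returns the first falsy value (0, which is int)

int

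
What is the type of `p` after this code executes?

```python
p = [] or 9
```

'or' returns first truthy value (9, which is int)

int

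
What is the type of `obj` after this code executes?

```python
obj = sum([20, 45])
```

sum() of ints returns int

int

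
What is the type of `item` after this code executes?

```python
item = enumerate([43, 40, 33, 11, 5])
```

enumerate() returns an enumerate iterator object

enumerate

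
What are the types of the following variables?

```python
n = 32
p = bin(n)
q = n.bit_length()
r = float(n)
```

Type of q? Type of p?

int.bit_length() returns int; bin() returns str

int, str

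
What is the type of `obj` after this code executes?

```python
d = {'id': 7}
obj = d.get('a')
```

dict.get() returns None when key 'a' is not found and no default given

NoneType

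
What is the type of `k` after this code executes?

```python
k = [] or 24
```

'or' returns first truthy value (24, which is int)

int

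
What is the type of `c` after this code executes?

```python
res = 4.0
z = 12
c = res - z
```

float - int returns float (4.0 - 12 = -8.0)

float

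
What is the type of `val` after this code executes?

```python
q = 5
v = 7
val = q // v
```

int // int returns int (5 // 7 = 0)

int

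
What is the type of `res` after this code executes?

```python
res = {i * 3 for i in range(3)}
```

A set comprehension {expr for x in iterable} produces a set

set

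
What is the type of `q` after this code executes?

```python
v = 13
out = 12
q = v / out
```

int / int always returns float in Python 3 (13 / 12 = 1.08333)

float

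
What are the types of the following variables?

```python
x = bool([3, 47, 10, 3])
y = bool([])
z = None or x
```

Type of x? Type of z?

bool() returns bool; None or <bool> returns the bool

bool, bool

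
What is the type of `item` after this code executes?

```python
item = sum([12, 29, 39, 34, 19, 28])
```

sum() of ints returns int

int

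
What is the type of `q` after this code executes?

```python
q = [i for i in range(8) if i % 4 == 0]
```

A list comprehension [...] produces a list

list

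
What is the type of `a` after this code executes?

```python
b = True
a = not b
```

'not' always returns bool

bool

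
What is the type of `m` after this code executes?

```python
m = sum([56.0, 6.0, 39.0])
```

sum() of floats returns float

float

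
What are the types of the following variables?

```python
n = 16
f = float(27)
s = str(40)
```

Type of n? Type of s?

n is int; s is str

int, str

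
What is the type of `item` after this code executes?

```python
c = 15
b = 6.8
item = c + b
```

int + float returns float (15 + 6.8 = 21.8)

float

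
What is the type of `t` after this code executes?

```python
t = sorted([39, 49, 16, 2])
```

sorted() always returns list

list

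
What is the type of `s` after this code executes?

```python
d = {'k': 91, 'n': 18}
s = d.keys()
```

.keys() returns a dict_keys view object

dict_keys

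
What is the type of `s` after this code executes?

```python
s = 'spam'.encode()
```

str.encode() returns bytes

bytes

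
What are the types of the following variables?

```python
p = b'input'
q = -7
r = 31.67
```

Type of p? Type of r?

p is bytes; r is float

bytes, float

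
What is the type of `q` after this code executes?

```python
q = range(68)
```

range() returns a range object

range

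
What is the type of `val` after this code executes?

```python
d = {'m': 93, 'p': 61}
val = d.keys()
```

.keys() returns a dict_keys view object

dict_keys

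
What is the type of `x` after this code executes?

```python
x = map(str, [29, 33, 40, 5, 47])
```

map() returns a map iterator object

map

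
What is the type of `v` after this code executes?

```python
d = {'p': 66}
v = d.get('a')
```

dict.get() returns None when key 'a' is not found and no default given

NoneType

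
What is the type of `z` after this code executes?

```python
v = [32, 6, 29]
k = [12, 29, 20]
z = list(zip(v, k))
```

list(zip(...)) returns a list of tuples

list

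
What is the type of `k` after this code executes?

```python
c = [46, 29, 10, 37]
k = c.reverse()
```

list.reverse() returns None

NoneType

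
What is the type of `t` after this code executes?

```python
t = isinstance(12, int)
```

isinstance() returns bool

bool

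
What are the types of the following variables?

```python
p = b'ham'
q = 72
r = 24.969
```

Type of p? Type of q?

p is bytes; q is int

bytes, int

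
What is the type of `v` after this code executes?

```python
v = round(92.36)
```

round() with no ndigits arg returns int

int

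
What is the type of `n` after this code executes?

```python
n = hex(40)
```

hex() returns str representation

str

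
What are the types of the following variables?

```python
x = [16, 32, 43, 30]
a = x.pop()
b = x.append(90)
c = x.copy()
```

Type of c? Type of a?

list.copy() returns list; list.pop() returns the element (int)

list, int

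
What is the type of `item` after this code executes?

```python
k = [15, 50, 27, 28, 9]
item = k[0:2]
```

Slicing a list always returns a list

list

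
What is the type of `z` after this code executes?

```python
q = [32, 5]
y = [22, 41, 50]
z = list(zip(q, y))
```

list(zip(...)) returns a list of tuples

list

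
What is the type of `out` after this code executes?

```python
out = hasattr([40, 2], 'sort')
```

hasattr() returns bool

bool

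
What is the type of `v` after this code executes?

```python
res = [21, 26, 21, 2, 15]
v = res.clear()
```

list.clear() returns None

NoneType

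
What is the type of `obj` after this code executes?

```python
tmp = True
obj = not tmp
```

'not' always returns bool

bool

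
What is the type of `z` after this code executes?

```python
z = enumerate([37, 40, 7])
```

enumerate() returns an enumerate iterator object

enumerate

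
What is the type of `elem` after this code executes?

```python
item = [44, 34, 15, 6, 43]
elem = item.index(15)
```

list.index() returns int

int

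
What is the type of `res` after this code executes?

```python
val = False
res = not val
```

'not' always returns bool

bool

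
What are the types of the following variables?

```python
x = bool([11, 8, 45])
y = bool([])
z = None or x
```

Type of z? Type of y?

None or <bool> returns the bool; bool() returns bool

bool, bool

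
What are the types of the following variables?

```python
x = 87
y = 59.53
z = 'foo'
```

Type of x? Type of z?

x is int; z is str

int, str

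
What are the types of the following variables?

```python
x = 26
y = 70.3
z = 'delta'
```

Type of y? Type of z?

y is float; z is str

float, str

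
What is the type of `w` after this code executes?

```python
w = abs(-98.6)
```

abs() of float returns float

float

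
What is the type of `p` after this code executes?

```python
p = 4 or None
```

'or' returns first truthy value (4, int)

int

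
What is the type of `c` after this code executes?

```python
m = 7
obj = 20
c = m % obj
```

int % int returns int (7 % 20 = 7)

int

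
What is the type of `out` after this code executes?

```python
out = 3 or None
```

'or' returns first truthy value (3, int)

int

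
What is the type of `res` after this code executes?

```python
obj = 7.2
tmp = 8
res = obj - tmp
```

float - int returns float (7.2 - 8 = -0.8)

float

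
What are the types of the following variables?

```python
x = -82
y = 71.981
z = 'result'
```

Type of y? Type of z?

y is float; z is str

float, str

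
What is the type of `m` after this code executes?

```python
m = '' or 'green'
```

'or' returns first truthy value ('green', which is str)

str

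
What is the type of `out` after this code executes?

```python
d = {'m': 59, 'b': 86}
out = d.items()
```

dict.items() returns a dict_items view

dict_items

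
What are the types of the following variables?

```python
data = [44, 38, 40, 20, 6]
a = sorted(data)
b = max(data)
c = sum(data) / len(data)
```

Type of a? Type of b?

sorted() returns list; max of ints returns int

list, int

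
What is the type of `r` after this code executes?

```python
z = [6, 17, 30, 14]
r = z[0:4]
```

Slicing a list always returns a list

list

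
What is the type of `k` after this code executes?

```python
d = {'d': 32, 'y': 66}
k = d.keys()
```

.keys() returns a dict_keys view object

dict_keys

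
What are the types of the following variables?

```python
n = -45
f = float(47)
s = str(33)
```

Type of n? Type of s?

n is int; s is str

int, str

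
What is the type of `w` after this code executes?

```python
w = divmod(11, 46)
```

divmod() returns a tuple (quotient, remainder)

tuple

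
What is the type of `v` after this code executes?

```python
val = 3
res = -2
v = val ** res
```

int ** negative int returns float

float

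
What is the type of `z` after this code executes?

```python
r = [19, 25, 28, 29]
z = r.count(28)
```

list.count() returns int

int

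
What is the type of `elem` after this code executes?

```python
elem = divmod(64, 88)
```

divmod() returns a tuple (quotient, remainder)

tuple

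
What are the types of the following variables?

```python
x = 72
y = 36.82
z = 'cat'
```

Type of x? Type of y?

x is int; y is float

int, float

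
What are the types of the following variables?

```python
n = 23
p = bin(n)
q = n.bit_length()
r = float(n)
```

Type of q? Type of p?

int.bit_length() returns int; bin() returns str

int, str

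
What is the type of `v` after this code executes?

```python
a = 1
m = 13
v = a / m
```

int / int always returns float in Python 3 (1 / 13 = 0.0769231)

float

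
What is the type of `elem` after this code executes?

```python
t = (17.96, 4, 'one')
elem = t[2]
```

Index 2 of tuple is 'one' which is str

str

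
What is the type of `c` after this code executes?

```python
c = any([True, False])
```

any() returns bool

bool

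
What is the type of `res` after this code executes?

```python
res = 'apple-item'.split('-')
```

str.split() returns list

list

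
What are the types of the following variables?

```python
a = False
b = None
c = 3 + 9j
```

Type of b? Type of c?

b is NoneType; c is complex

NoneType, complex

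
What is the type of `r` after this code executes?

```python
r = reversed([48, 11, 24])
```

reversed() on a list returns a list_reverseiterator

list_reverseiterator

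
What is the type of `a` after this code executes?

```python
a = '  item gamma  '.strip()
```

str.strip() returns str

str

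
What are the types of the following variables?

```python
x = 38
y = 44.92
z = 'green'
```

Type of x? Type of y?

x is int; y is float

int, float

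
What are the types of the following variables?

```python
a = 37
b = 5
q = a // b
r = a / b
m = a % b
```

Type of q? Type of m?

int // int returns int; int % int returns int

int, int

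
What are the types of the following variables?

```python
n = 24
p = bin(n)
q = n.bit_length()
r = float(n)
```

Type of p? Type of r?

bin() returns str; float() returns float

str, float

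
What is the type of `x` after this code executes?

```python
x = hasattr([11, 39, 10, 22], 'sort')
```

hasattr() returns bool

bool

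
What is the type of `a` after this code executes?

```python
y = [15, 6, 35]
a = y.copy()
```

list.copy() returns list

list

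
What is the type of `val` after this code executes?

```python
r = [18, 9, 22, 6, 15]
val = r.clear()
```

list.clear() returns None

NoneType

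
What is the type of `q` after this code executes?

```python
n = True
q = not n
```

'not' always returns bool

bool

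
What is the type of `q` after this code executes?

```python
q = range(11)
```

range() returns a range object

range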